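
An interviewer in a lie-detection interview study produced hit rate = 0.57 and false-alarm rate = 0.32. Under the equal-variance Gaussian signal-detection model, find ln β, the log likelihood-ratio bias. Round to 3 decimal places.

ln β = 0.094

z(H) = z(0.57) = 0.1764
z(FA) = z(0.32) = -0.4677
ln β = −½·[z(H)² − z(FA)²] = −0.5 × (0.0311 − 0.2187) = 0.0938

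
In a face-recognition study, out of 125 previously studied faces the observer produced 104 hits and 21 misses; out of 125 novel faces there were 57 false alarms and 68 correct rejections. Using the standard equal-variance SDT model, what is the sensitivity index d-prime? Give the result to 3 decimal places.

d-prime = 1.073

H = 104/125 = 0.8320
FA = 57/125 = 0.4560
z(0.8320) = 0.9621, z(0.4560) = -0.1105
d' = z(H) − z(FA) = 0.9621 − (-0.1105) = 1.0726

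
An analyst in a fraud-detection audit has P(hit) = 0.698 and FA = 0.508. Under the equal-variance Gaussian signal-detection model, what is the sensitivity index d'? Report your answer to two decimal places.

z(H) = z(0.698) = 0.5187
z(FA) = z(0.508) = 0.0201
d' = z(H) − z(FA) = 0.5187 − 0.0201 = 0.4986

d' = 0.50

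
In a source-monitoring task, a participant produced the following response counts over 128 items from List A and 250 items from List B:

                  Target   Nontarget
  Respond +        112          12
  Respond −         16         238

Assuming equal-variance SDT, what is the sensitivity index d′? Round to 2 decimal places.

H = 112/128 = 0.8750
FA = 12/250 = 0.0480
z(0.8750) = 1.1503, z(0.0480) = -1.6646
d' = z(H) − z(FA) = 1.1503 − (-1.6646) = 2.8149

d′ = 2.81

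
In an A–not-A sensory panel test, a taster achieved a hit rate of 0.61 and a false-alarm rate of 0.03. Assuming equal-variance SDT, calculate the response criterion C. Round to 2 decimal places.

z(H) = z(0.61) = 0.2793
z(FA) = z(0.03) = -1.8808
c = −½·[z(H) + z(FA)] = −0.5 × (0.2793 + (-1.8808)) = 0.80075

C = 0.80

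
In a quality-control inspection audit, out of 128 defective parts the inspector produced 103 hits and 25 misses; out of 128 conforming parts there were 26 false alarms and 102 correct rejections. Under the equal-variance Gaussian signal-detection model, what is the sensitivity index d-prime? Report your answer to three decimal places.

d-prime = 1.689

H = 103/128 = 0.8047
FA = 26/128 = 0.2031
z(H) = 0.8585
z(FA) = -0.8306
d' = z(H) − z(FA) = 0.8585 − (-0.8306) = 1.6891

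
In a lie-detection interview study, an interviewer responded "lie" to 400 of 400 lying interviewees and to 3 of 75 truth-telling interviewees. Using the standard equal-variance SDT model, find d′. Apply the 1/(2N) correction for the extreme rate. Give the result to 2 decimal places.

d′ = 4.77

The hit rate is 400/400 = 1, so apply the 1/(2N) correction: H → 1 − 1/(2·400) = 0.99875.
z(H) = z(0.99875) = 3.023
z(FA) = z(0.04000) = -1.751
d' = 3.023 − (-1.751) = 4.774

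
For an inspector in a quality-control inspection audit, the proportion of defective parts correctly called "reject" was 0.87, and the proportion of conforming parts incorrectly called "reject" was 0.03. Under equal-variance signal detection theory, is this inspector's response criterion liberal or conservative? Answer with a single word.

conservative

z(H) = 1.126, z(FA) = -1.881
c = −½·(z(H) + z(FA)) = 0.3775
c > 0 → conservative criterion (biased toward responding “no”).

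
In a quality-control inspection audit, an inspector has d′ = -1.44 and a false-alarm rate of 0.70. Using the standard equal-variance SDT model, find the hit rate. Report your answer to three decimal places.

z(false-alarm rate) = z(0.70) = 0.5244
z(H) = z(FA) + d' = 0.5244 + (-1.44) = -0.9156
hit rate = Φ(-0.9156) = 0.1799

hit rate = 0.180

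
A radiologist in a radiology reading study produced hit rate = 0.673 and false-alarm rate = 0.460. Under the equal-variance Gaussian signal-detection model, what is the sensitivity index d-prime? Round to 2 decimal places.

d-prime = 0.55

z(H) = z(0.673) = 0.4482
z(FA) = z(0.460) = -0.1004
d' = z(H) − z(FA) = 0.4482 − (-0.1004) = 0.5486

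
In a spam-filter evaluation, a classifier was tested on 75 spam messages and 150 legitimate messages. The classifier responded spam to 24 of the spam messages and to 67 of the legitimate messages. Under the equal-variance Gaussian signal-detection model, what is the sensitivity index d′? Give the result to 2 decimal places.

d′ = -0.33

H = 24/75 = 0.3200
FA = 67/150 = 0.4467
z(H) = -0.468
z(FA) = -0.134
d' = z(H) − z(FA) = -0.468 − (-0.134) = -0.334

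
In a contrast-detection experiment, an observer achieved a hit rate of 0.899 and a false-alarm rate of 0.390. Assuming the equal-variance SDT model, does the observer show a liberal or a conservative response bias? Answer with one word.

z(H) = 1.276, z(FA) = -0.279
c = −½·(z(H) + z(FA)) = -0.4985
c < 0 → liberal criterion (biased toward responding “yes”).

liberal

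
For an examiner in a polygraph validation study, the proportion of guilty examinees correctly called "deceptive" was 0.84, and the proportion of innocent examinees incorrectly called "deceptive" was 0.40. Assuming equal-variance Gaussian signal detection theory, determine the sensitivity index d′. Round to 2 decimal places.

d′ = 1.25

z(0.84) = 0.994, z(0.40) = -0.253
d' = z(H) − z(FA) = 0.994 − (-0.253) = 1.247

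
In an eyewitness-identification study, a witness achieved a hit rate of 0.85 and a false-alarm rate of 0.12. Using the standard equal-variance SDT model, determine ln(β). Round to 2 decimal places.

Φ⁻¹(H) = Φ⁻¹(0.85) = 1.036
Φ⁻¹(FA) = Φ⁻¹(0.12) = -1.175
ln β = −½·[z(H)² − z(FA)²] = −0.5 × (1.073 − 1.381) = 0.154

ln β = 0.15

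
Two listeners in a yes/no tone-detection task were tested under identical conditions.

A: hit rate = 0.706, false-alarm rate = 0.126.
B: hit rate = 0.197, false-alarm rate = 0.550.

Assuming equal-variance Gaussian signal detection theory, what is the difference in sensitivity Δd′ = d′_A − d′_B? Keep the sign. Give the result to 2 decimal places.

A: z(0.706) = 0.542, z(0.126) = -1.146, d' = 1.688
B: z(0.197) = -0.852, z(0.550) = 0.126, d' = -0.978
Δd' = d'_A − d'_B = 1.688 − (-0.978) = 2.666
A has the higher sensitivity.

Δd′ = 2.67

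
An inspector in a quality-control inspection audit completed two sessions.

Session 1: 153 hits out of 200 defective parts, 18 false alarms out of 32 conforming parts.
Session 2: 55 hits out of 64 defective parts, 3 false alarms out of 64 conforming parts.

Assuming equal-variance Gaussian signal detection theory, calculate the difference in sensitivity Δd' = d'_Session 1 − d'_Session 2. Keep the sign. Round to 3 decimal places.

Session 1: z(0.7650) = 0.7225, z(0.5625) = 0.1573, d' = 0.5652
Session 2: z(0.8594) = 1.0776, z(0.0469) = -1.6757, d' = 2.7533
Δd' = d'_Session 1 − d'_Session 2 = 0.5652 − 2.7533 = -2.1881
Session 2 has the higher sensitivity.

Δd' = -2.188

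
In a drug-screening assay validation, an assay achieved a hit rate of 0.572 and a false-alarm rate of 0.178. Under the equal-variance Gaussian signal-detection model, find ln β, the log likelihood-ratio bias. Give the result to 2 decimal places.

Φ⁻¹(H) = Φ⁻¹(0.572) = 0.181
Φ⁻¹(FA) = Φ⁻¹(0.178) = -0.923
ln β = −½·[z(H)² − z(FA)²] = −0.5 × (0.033 − 0.852) = 0.4095

ln β = 0.41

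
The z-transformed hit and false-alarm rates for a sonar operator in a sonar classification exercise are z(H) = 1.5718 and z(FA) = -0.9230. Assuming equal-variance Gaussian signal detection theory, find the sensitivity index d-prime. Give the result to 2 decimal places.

d-prime = 2.49

d' = z(H) − z(FA) = 1.5718 − (-0.9230) = 2.4948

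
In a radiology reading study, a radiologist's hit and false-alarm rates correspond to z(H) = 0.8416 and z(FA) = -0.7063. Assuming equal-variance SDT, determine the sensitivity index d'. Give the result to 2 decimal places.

d' = 1.55

d' = z(H) − z(FA) = 0.8416 − (-0.7063) = 1.5479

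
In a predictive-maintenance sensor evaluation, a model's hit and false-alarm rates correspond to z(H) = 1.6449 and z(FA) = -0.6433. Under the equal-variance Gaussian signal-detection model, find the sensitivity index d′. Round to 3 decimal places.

d′ = 2.288

d' = z(H) − z(FA) = 1.6449 − (-0.6433) = 2.2882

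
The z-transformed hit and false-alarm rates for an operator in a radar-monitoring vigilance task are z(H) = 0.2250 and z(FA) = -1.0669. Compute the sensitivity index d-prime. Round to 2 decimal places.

d' = z(H) − z(FA) = 0.2250 − (-1.0669) = 1.2919

d-prime = 1.29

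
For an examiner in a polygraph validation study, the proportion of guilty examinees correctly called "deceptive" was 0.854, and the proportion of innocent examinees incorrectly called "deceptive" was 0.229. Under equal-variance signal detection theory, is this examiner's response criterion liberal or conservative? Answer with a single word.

z(H) = 1.054, z(FA) = -0.742
c = −½·(z(H) + z(FA)) = -0.156
c < 0 → liberal criterion (biased toward responding “yes”).

liberal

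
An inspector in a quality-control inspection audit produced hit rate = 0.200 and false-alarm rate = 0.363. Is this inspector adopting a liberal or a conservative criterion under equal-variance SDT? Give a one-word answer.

conservative

z(H) = -0.842, z(FA) = -0.350
c = −½·(z(H) + z(FA)) = 0.596
c > 0 → conservative criterion (biased toward responding “no”).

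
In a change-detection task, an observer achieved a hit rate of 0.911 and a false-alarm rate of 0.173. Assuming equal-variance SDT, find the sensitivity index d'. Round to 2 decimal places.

Φ⁻¹(0.911) = 1.347, Φ⁻¹(0.173) = -0.942
d' = z(H) − z(FA) = 1.347 − (-0.942) = 2.289

d' = 2.29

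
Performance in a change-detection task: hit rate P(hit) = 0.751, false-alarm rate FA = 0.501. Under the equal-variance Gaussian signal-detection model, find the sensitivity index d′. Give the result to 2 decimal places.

d′ = 0.68

z(H) = 0.6776
z(FA) = 0.0025
d' = z(H) − z(FA) = 0.6776 − 0.0025 = 0.6751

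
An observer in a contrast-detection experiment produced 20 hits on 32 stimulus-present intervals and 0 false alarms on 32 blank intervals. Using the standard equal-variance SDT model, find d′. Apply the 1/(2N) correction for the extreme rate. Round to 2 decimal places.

d′ = 2.47

The false-alarm rate is 0/32 = 0, so apply the 1/(2N) correction: FA → 1/(2·32) = 0.01562.
z(H) = z(0.62500) = 0.319
z(FA) = z(0.01562) = -2.154
d' = 0.319 − (-2.154) = 2.473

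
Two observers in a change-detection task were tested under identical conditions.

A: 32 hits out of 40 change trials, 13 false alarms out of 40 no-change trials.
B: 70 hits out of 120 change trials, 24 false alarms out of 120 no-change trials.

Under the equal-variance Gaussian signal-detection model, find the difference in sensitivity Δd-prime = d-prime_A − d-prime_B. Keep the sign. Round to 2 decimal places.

Δd-prime = 0.24

A: z(0.8000) = 0.842, z(0.3250) = -0.454, d' = 1.296
B: z(0.5833) = 0.210, z(0.2000) = -0.842, d' = 1.052
Δd' = d'_A − d'_B = 1.296 − 1.052 = 0.244
A has the higher sensitivity.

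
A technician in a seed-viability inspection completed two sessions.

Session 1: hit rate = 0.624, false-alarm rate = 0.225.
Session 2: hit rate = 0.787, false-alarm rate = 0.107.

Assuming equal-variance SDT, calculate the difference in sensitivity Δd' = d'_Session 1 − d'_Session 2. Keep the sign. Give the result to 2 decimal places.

Δd' = -0.97

Session 1: z(0.624) = 0.316, z(0.225) = -0.755, d' = 1.071
Session 2: z(0.787) = 0.796, z(0.107) = -1.243, d' = 2.039
Δd' = d'_Session 1 − d'_Session 2 = 1.071 − 2.039 = -0.968
Session 2 has the higher sensitivity.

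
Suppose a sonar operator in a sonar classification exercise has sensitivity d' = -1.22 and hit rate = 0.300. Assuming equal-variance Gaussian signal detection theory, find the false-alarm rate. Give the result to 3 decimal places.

false-alarm rate = 0.757

z(hit rate) = z(0.300) = -0.5244
z(FA) = z(H) − d' = -0.5244 − (-1.22) = 0.6956
false-alarm rate = Φ(0.6956) = 0.7567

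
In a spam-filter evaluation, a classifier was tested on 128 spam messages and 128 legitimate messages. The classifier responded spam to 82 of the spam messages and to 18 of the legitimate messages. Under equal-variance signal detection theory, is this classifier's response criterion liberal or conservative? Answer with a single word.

z(H) = 0.360, z(FA) = -1.078
c = −½·(z(H) + z(FA)) = 0.359
c > 0 → conservative criterion (biased toward responding “no”).

conservative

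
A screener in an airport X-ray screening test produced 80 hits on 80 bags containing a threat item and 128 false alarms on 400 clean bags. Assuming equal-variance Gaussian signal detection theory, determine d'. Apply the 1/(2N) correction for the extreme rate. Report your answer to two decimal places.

The hit rate is 80/80 = 1, so apply the 1/(2N) correction: H → 1 − 1/(2·80) = 0.99375.
z(H) = z(0.99375) = 2.498
z(FA) = z(0.32000) = -0.468
d' = 2.498 − (-0.468) = 2.966

d' = 2.97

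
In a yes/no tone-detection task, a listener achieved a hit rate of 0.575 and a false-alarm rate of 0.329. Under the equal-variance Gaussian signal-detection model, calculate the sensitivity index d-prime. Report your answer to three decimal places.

z(H) = z(0.575) = 0.1891
z(FA) = z(0.329) = -0.4427
d' = z(H) − z(FA) = 0.1891 − (-0.4427) = 0.6318

d-prime = 0.632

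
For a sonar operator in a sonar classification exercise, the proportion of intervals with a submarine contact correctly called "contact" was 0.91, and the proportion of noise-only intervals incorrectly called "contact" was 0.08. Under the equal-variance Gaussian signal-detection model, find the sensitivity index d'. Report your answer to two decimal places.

Φ⁻¹(H) = Φ⁻¹(0.91) = 1.341
Φ⁻¹(FA) = Φ⁻¹(0.08) = -1.405
d' = z(H) − z(FA) = 1.341 − (-1.405) = 2.746

d' = 2.75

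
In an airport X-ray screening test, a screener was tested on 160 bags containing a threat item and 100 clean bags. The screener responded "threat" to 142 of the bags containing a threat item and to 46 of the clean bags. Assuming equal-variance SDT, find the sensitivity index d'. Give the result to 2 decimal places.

H = 142/160 = 0.8875
FA = 46/100 = 0.4600
Φ⁻¹(H) = Φ⁻¹(0.8875) = 1.213
Φ⁻¹(FA) = Φ⁻¹(0.4600) = -0.100
d' = z(H) − z(FA) = 1.213 − (-0.100) = 1.313

d' = 1.31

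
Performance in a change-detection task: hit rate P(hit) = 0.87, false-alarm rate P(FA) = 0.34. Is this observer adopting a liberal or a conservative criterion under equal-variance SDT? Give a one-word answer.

liberal

z(H) = 1.126, z(FA) = -0.412
c = −½·(z(H) + z(FA)) = -0.357
c < 0 → liberal criterion (biased toward responding “yes”).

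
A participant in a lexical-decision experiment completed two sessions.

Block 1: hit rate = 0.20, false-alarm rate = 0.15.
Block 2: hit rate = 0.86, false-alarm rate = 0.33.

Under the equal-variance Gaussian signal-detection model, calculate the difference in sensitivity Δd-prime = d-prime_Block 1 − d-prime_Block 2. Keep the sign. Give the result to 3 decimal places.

Δd-prime = -1.325

Block 1: z(0.20) = -0.8416, z(0.15) = -1.0364, d' = 0.1948
Block 2: z(0.86) = 1.0803, z(0.33) = -0.4399, d' = 1.5202
Δd' = d'_Block 1 − d'_Block 2 = 0.1948 − 1.5202 = -1.3254
Block 2 has the higher sensitivity.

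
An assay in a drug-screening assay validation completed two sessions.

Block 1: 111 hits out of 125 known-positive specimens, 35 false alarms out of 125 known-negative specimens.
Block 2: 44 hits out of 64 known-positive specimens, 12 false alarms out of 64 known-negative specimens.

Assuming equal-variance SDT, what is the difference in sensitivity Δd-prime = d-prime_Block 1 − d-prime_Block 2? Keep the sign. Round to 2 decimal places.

Δd-prime = 0.42

Block 1: z(0.8880) = 1.216, z(0.2800) = -0.583, d' = 1.799
Block 2: z(0.6875) = 0.489, z(0.1875) = -0.887, d' = 1.376
Δd' = d'_Block 1 − d'_Block 2 = 1.799 − 1.376 = 0.423
Block 1 has the higher sensitivity.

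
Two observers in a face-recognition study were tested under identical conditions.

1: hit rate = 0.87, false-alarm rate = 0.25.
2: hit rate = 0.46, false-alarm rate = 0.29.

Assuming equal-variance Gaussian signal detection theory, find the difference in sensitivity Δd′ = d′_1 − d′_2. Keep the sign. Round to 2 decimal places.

Δd′ = 1.35

1: z(0.87) = 1.126, z(0.25) = -0.674, d' = 1.800
2: z(0.46) = -0.100, z(0.29) = -0.553, d' = 0.453
Δd' = d'_1 − d'_2 = 1.800 − 0.453 = 1.347
1 has the higher sensitivity.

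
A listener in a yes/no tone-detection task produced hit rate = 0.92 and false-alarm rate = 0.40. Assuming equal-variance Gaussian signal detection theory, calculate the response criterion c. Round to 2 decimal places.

c = -0.58

z(0.92) = 1.4051, z(0.40) = -0.2533
c = −½·[z(H) + z(FA)] = −0.5 × (1.4051 + (-0.2533)) = -0.5759
c < 0: the listener has a liberal response bias.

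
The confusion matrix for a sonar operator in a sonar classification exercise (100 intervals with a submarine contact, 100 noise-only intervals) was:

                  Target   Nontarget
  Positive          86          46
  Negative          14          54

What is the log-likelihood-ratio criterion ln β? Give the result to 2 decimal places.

H = 86/100 = 0.8600
FA = 46/100 = 0.4600
Φ⁻¹(H) = 1.080
Φ⁻¹(FA) = -0.100
ln β = −½·[z(H)² − z(FA)²] = −0.5 × (1.166 − 0.010) = -0.578

ln β = -0.58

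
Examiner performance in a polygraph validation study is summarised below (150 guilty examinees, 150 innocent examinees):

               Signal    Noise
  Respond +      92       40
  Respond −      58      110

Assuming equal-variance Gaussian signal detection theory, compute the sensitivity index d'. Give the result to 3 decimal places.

H = 92/150 = 0.6133
FA = 40/150 = 0.2667
z(0.6133) = 0.2879, z(0.2667) = -0.6228
d' = z(H) − z(FA) = 0.2879 − (-0.6228) = 0.9107

d' = 0.911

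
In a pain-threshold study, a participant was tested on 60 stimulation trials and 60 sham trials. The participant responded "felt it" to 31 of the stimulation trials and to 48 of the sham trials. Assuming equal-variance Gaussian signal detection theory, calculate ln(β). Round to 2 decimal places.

H = 31/60 = 0.5167
FA = 48/60 = 0.8000
z(H) = 0.042
z(FA) = 0.842
ln β = −½·[z(H)² − z(FA)²] = −0.5 × (0.002 − 0.709) = 0.3535

ln β = 0.35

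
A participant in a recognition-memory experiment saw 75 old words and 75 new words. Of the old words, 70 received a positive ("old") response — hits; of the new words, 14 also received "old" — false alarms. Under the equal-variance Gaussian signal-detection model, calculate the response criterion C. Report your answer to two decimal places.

H = 70/75 = 0.9333
FA = 14/75 = 0.1867
z(H) = z(0.9333) = 1.5008
z(FA) = z(0.1867) = -0.8901
c = −½·[z(H) + z(FA)] = −0.5 × (1.5008 + (-0.8901)) = -0.30535

C = -0.31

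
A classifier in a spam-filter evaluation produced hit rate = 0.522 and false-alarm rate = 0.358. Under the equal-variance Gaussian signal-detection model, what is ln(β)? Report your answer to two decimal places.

ln β = 0.06

z(0.522) = 0.055, z(0.358) = -0.364
ln β = −½·[z(H)² − z(FA)²] = −0.5 × (0.003 − 0.132) = 0.0645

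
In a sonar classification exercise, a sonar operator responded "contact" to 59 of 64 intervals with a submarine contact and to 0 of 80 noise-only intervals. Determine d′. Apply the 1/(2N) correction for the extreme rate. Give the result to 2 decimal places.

d′ = 3.92

The false-alarm rate is 0/80 = 0, so apply the 1/(2N) correction: FA → 1/(2·80) = 0.00625.
z(H) = z(0.92188) = 1.418
z(FA) = z(0.00625) = -2.498
d' = 1.418 − (-2.498) = 3.916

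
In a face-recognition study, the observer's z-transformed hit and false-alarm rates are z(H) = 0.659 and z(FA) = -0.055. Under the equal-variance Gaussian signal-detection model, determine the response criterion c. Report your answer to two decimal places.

c = -0.30

c = −½·[z(H) + z(FA)] = −½·(0.659 + (-0.055)) = -0.302
c < 0: the observer has a liberal response bias.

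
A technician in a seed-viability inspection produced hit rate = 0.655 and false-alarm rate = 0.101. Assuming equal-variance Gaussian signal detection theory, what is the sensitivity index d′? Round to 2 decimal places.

d′ = 1.67

z(0.655) = 0.3989, z(0.101) = -1.2759
d' = z(H) − z(FA) = 0.3989 − (-1.2759) = 1.6748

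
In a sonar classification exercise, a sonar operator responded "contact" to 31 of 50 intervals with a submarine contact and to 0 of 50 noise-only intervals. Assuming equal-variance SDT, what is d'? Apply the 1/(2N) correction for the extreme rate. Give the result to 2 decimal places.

d' = 2.63

The false-alarm rate is 0/50 = 0, so apply the 1/(2N) correction: FA → 1/(2·50) = 0.01000.
z(H) = z(0.62000) = 0.305
z(FA) = z(0.01000) = -2.326
d' = 0.305 − (-2.326) = 2.631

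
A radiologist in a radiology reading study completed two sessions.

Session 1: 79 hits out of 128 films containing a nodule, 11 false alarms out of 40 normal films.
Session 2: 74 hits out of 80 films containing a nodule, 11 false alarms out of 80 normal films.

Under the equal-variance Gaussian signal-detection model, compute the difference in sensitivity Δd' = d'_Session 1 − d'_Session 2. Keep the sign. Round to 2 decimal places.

Δd' = -1.64

Session 1: z(0.6172) = 0.298, z(0.2750) = -0.598, d' = 0.896
Session 2: z(0.9250) = 1.440, z(0.1375) = -1.092, d' = 2.532
Δd' = d'_Session 1 − d'_Session 2 = 0.896 − 2.532 = -1.636
Session 2 has the higher sensitivity.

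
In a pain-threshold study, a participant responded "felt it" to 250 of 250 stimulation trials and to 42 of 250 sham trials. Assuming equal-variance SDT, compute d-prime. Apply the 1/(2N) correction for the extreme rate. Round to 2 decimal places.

The hit rate is 250/250 = 1, so apply the 1/(2N) correction: H → 1 − 1/(2·250) = 0.99800.
z(H) = z(0.99800) = 2.878
z(FA) = z(0.16800) = -0.962
d' = 2.878 − (-0.962) = 3.840

d-prime = 3.84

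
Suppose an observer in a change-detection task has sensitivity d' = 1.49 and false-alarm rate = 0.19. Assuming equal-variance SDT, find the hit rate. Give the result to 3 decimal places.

z(false-alarm rate) = z(0.19) = -0.8779
z(H) = z(FA) + d' = -0.8779 + 1.49 = 0.6121
hit rate = Φ(0.6121) = 0.7298

hit rate = 0.730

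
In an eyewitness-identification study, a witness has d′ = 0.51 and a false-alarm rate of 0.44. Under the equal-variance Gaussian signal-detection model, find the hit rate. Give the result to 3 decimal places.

hit rate = 0.640

z(false-alarm rate) = z(0.44) = -0.1510
z(H) = z(FA) + d' = -0.1510 + 0.51 = 0.3590
hit rate = Φ(0.3590) = 0.6402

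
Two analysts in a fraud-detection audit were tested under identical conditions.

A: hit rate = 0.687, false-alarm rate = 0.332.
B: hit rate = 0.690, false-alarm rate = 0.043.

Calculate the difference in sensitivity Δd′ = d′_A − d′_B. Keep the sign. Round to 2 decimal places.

A: z(0.687) = 0.487, z(0.332) = -0.434, d' = 0.921
B: z(0.690) = 0.496, z(0.043) = -1.717, d' = 2.213
Δd' = d'_A − d'_B = 0.921 − 2.213 = -1.292
B has the higher sensitivity.

Δd′ = -1.29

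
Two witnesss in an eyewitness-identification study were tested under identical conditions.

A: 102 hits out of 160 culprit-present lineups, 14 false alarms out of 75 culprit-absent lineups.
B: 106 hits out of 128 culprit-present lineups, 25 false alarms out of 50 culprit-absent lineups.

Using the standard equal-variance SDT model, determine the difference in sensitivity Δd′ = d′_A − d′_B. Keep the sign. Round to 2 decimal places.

Δd′ = 0.30

A: z(0.6375) = 0.352, z(0.1867) = -0.890, d' = 1.242
B: z(0.8281) = 0.947, z(0.5000) = 0.000, d' = 0.947
Δd' = d'_A − d'_B = 1.242 − 0.947 = 0.295
A has the higher sensitivity.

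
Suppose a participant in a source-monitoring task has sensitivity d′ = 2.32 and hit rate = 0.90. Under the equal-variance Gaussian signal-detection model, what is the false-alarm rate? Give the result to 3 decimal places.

z(hit rate) = z(0.90) = 1.2816
z(FA) = z(H) − d' = 1.2816 − 2.32 = -1.0384
false-alarm rate = Φ(-1.0384) = 0.1495

false-alarm rate = 0.150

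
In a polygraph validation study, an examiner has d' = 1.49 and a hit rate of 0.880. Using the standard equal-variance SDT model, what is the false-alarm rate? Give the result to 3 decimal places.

z(hit rate) = z(0.880) = 1.1750
z(FA) = z(H) − d' = 1.1750 − 1.49 = -0.3150
false-alarm rate = Φ(-0.3150) = 0.3764

false-alarm rate = 0.376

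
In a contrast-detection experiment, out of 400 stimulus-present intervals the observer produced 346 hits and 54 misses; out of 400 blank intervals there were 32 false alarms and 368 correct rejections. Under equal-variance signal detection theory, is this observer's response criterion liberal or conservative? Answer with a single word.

z(H) = 1.103, z(FA) = -1.405
c = −½·(z(H) + z(FA)) = 0.151
c > 0 → conservative criterion (biased toward responding “no”).

conservative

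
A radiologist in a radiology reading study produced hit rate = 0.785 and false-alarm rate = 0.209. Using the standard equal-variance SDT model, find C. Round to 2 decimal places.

C = 0.01

z(H) = z(0.785) = 0.789
z(FA) = z(0.209) = -0.810
c = −½·[z(H) + z(FA)] = −0.5 × (0.789 + (-0.810)) = 0.0105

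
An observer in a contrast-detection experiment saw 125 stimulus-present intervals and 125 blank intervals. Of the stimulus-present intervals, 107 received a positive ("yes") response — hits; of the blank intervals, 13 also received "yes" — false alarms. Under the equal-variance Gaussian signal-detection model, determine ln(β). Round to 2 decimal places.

H = 107/125 = 0.8560
FA = 13/125 = 0.1040
z(0.8560) = 1.063, z(0.1040) = -1.259
ln β = −½·[z(H)² − z(FA)²] = −0.5 × (1.130 − 1.585) = 0.2275

ln β = 0.23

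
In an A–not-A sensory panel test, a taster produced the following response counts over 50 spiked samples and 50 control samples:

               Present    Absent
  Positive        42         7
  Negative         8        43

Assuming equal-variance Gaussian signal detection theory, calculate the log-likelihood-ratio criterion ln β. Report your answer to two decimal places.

H = 42/50 = 0.8400
FA = 7/50 = 0.1400
Φ⁻¹(0.8400) = 0.994, Φ⁻¹(0.1400) = -1.080
ln β = −½·[z(H)² − z(FA)²] = −0.5 × (0.988 − 1.166) = 0.089

ln β = 0.09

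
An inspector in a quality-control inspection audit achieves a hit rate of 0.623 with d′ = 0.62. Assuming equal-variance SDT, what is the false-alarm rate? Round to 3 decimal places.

z(hit rate) = z(0.623) = 0.3134
z(FA) = z(H) − d' = 0.3134 − 0.62 = -0.3066
false-alarm rate = Φ(-0.3066) = 0.3796

false-alarm rate = 0.380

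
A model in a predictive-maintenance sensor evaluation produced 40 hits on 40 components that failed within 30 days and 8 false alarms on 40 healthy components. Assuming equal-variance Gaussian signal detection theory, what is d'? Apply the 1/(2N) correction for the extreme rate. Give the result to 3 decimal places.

d' = 3.083

The hit rate is 40/40 = 1, so apply the 1/(2N) correction: H → 1 − 1/(2·40) = 0.98750.
z(H) = z(0.98750) = 2.2414
z(FA) = z(0.20000) = -0.8416
d' = 2.2414 − (-0.8416) = 3.0830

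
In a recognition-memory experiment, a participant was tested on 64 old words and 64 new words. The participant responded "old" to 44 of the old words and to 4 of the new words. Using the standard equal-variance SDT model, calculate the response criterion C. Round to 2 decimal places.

H = 44/64 = 0.6875
FA = 4/64 = 0.0625
Φ⁻¹(0.6875) = 0.4888, Φ⁻¹(0.0625) = -1.5341
c = −½·[z(H) + z(FA)] = −0.5 × (0.4888 + (-1.5341)) = 0.52265

C = 0.52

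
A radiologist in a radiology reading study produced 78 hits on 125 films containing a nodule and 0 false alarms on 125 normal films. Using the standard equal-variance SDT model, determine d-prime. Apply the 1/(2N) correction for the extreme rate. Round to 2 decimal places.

d-prime = 2.97

The false-alarm rate is 0/125 = 0, so apply the 1/(2N) correction: FA → 1/(2·125) = 0.00400.
z(H) = z(0.62400) = 0.316
z(FA) = z(0.00400) = -2.652
d' = 0.316 − (-2.652) = 2.968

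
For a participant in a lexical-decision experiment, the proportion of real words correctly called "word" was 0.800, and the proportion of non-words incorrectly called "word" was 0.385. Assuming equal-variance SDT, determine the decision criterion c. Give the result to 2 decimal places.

c = -0.27

z(H) = z(0.800) = 0.8416
z(FA) = z(0.385) = -0.2924
c = −½·[z(H) + z(FA)] = −0.5 × (0.8416 + (-0.2924)) = -0.2746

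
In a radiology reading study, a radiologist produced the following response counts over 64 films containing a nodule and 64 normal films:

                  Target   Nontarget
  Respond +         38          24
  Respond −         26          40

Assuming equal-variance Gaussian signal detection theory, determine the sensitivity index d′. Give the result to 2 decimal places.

d′ = 0.56

H = 38/64 = 0.5938
FA = 24/64 = 0.3750
z(H) = z(0.5938) = 0.237
z(FA) = z(0.3750) = -0.319
d' = z(H) − z(FA) = 0.237 − (-0.319) = 0.556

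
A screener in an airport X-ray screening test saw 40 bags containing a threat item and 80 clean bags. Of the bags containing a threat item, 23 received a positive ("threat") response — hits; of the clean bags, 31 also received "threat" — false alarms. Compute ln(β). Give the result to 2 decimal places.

H = 23/40 = 0.5750
FA = 31/80 = 0.3875
Φ⁻¹(0.5750) = 0.189, Φ⁻¹(0.3875) = -0.286
ln β = −½·[z(H)² − z(FA)²] = −0.5 × (0.036 − 0.082) = 0.023

ln β = 0.02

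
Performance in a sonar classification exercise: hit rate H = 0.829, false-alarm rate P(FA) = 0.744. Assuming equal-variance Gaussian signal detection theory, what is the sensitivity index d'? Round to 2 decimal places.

d' = 0.29

z(H) = 0.9502
z(FA) = 0.6557
d' = z(H) − z(FA) = 0.9502 − 0.6557 = 0.2945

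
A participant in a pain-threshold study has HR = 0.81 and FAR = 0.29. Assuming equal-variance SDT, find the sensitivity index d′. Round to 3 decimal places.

z(H) = z(0.81) = 0.8779
z(FA) = z(0.29) = -0.5534
d' = z(H) − z(FA) = 0.8779 − (-0.5534) = 1.4313

d′ = 1.431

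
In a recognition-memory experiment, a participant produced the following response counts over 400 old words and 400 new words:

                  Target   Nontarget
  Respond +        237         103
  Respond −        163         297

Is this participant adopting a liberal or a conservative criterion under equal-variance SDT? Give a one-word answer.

z(H) = 0.234, z(FA) = -0.651
c = −½·(z(H) + z(FA)) = 0.2085
c > 0 → conservative criterion (biased toward responding “no”).

conservative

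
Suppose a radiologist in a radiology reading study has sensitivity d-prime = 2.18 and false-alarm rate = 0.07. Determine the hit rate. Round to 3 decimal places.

hit rate = 0.759

z(false-alarm rate) = z(0.07) = -1.4758
z(H) = z(FA) + d' = -1.4758 + 2.18 = 0.7042
hit rate = Φ(0.7042) = 0.7593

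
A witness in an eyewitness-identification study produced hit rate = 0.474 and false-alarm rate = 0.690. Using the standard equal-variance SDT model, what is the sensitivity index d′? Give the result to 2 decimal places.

z(H) = z(0.474) = -0.0652
z(FA) = z(0.690) = 0.4959
d' = z(H) − z(FA) = -0.0652 − 0.4959 = -0.5611

d′ = -0.56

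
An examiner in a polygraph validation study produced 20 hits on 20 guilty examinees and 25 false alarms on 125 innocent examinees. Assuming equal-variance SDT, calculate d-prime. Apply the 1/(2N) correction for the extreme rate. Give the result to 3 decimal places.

The hit rate is 20/20 = 1, so apply the 1/(2N) correction: H → 1 − 1/(2·20) = 0.97500.
z(H) = z(0.97500) = 1.9600
z(FA) = z(0.20000) = -0.8416
d' = 1.9600 − (-0.8416) = 2.8016

d-prime = 2.802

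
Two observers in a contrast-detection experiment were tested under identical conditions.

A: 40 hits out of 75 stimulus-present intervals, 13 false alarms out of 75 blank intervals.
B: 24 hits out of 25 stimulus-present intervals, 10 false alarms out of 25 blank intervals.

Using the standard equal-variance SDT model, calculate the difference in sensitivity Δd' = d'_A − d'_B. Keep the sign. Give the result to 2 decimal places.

A: z(0.5333) = 0.084, z(0.1733) = -0.941, d' = 1.025
B: z(0.9600) = 1.751, z(0.4000) = -0.253, d' = 2.004
Δd' = d'_A − d'_B = 1.025 − 2.004 = -0.979
B has the higher sensitivity.

Δd' = -0.98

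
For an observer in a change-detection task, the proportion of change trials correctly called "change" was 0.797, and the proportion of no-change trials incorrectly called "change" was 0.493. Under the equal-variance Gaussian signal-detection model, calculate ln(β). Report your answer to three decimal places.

ln β = -0.345

z(0.797) = 0.8310, z(0.493) = -0.0175
ln β = −½·[z(H)² − z(FA)²] = −0.5 × (0.6906 − 0.0003) = -0.34515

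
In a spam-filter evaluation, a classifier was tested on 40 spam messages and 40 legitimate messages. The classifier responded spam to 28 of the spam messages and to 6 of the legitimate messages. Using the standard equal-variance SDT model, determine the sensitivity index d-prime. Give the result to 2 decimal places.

d-prime = 1.56

H = 28/40 = 0.7000
FA = 6/40 = 0.1500
Φ⁻¹(H) = Φ⁻¹(0.7000) = 0.524
Φ⁻¹(FA) = Φ⁻¹(0.1500) = -1.036
d' = z(H) − z(FA) = 0.524 − (-1.036) = 1.560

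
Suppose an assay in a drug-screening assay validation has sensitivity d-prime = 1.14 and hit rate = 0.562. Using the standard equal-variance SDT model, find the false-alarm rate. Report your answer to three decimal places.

z(hit rate) = z(0.562) = 0.1560
z(FA) = z(H) − d' = 0.1560 − 1.14 = -0.9840
false-alarm rate = Φ(-0.9840) = 0.1626

false-alarm rate = 0.163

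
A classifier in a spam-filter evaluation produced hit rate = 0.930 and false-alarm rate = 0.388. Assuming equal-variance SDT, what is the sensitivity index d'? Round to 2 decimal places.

d' = 1.76

z(H) = 1.476
z(FA) = -0.285
d' = z(H) − z(FA) = 1.476 − (-0.285) = 1.761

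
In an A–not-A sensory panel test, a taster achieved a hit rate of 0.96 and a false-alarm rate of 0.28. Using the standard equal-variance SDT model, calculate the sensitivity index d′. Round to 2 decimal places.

Φ⁻¹(0.96) = 1.751, Φ⁻¹(0.28) = -0.583
d' = z(H) − z(FA) = 1.751 − (-0.583) = 2.334

d′ = 2.33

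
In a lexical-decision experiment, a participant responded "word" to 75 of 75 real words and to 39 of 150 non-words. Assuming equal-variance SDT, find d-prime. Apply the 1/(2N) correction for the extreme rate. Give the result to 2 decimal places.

d-prime = 3.12

The hit rate is 75/75 = 1, so apply the 1/(2N) correction: H → 1 − 1/(2·75) = 0.99333.
z(H) = z(0.99333) = 2.475
z(FA) = z(0.26000) = -0.643
d' = 2.475 − (-0.643) = 3.118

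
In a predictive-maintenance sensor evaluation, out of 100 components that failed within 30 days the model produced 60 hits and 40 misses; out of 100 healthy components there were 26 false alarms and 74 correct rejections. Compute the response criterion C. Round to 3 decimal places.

C = 0.195

H = 60/100 = 0.6000
FA = 26/100 = 0.2600
Φ⁻¹(H) = 0.2533
Φ⁻¹(FA) = -0.6433
c = −½·[z(H) + z(FA)] = −0.5 × (0.2533 + (-0.6433)) = 0.1950
c > 0: the model has a conservative response bias.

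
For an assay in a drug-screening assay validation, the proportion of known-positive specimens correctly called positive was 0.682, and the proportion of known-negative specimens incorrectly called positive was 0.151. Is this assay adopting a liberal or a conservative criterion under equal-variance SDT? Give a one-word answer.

conservative

z(H) = 0.473, z(FA) = -1.032
c = −½·(z(H) + z(FA)) = 0.2795
c > 0 → conservative criterion (biased toward responding “no”).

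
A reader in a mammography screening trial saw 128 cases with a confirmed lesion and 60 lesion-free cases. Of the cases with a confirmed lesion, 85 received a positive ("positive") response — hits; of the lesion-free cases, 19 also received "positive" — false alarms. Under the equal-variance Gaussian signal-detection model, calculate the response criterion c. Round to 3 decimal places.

c = 0.027

H = 85/128 = 0.6641
FA = 19/60 = 0.3167
z(H) = z(0.6641) = 0.4237
z(FA) = z(0.3167) = -0.4769
c = −½·[z(H) + z(FA)] = −0.5 × (0.4237 + (-0.4769)) = 0.0266
c > 0: the reader has a conservative response bias.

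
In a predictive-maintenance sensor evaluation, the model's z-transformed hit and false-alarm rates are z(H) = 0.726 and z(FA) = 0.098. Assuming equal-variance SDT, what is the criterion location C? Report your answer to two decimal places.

c = −½·[z(H) + z(FA)] = −½·(0.726 + 0.098) = -0.412
c < 0: the model has a liberal response bias.

C = -0.41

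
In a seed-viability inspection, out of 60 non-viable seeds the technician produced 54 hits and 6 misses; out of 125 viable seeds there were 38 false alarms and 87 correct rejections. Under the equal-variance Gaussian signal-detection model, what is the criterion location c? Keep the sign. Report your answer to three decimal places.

H = 54/60 = 0.9000
FA = 38/125 = 0.3040
z(0.9000) = 1.2816, z(0.3040) = -0.5129
c = −½·[z(H) + z(FA)] = −0.5 × (1.2816 + (-0.5129)) = -0.38435
c < 0: the technician has a liberal response bias.

c = -0.384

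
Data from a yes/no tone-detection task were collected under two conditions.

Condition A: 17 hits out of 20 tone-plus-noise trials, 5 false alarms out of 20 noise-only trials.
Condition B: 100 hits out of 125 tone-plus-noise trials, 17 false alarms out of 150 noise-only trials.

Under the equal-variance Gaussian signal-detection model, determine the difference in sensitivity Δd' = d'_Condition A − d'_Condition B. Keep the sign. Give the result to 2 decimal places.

Condition A: z(0.8500) = 1.036, z(0.2500) = -0.674, d' = 1.710
Condition B: z(0.8000) = 0.842, z(0.1133) = -1.209, d' = 2.051
Δd' = d'_Condition A − d'_Condition B = 1.710 − 2.051 = -0.341
Condition B has the higher sensitivity.

Δd' = -0.34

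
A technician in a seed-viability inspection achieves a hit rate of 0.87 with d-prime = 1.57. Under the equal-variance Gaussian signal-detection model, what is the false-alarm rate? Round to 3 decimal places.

z(hit rate) = z(0.87) = 1.1264
z(FA) = z(H) − d' = 1.1264 − 1.57 = -0.4436
false-alarm rate = Φ(-0.4436) = 0.3287

false-alarm rate = 0.329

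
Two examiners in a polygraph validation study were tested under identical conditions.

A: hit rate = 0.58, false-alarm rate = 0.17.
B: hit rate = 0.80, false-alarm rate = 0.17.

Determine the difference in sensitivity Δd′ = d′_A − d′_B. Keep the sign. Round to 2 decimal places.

Δd′ = -0.64

A: z(0.58) = 0.202, z(0.17) = -0.954, d' = 1.156
B: z(0.80) = 0.842, z(0.17) = -0.954, d' = 1.796
Δd' = d'_A − d'_B = 1.156 − 1.796 = -0.640
B has the higher sensitivity.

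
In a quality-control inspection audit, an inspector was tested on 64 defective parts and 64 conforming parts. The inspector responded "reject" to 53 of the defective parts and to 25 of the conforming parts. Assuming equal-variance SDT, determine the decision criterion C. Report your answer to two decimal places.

C = -0.33

H = 53/64 = 0.8281
FA = 25/64 = 0.3906
z(H) = z(0.8281) = 0.947
z(FA) = z(0.3906) = -0.278
c = −½·[z(H) + z(FA)] = −0.5 × (0.947 + (-0.278)) = -0.3345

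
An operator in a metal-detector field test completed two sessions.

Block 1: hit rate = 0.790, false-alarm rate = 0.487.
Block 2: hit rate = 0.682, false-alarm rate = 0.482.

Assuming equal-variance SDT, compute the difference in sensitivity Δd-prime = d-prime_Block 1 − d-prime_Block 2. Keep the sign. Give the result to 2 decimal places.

Block 1: z(0.790) = 0.806, z(0.487) = -0.033, d' = 0.839
Block 2: z(0.682) = 0.473, z(0.482) = -0.045, d' = 0.518
Δd' = d'_Block 1 − d'_Block 2 = 0.839 − 0.518 = 0.321
Block 1 has the higher sensitivity.

Δd-prime = 0.32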